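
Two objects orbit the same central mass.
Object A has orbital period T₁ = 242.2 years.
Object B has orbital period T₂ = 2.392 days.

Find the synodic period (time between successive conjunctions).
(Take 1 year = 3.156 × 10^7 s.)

Convert to SI: T₁ = 242.2 years = 7.64383e+09 s; T₂ = 2.392 days = 206669 s.
T_syn = |T₁ · T₂ / (T₁ − T₂)|.
T_syn = |7.64383e+09 · 206669 / (7.64383e+09 − 206669)| s ≈ 2.067e+05 s = 2.392 days.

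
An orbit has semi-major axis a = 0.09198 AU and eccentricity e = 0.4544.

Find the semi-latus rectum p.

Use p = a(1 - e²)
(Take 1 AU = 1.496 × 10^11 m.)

Convert to SI: a = 0.09198 AU = 1.37602e+10 m.
p = a (1 − e²).
p = 1.37602e+10 · (1 − (0.4544)²) = 1.37602e+10 · 0.793521 ≈ 1.092e+10 m = 0.07299 AU.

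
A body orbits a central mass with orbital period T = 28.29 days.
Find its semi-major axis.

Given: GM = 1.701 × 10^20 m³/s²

Convert to SI: T = 28.29 days = 2.44426e+06 s.
Invert Kepler's third law: a = (GM · T² / (4π²))^(1/3).
Substituting T = 2.44426e+06 s and GM = 1.701e+20 m³/s²:
a = (1.701e+20 · (2.44426e+06)² / (4π²))^(1/3) m
a ≈ 2.953e+10 m = 2.953 × 10^10 m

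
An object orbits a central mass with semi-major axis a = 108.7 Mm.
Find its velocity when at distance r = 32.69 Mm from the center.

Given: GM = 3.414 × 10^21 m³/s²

Convert to SI: a = 108.7 Mm = 1.087e+08 m; r = 32.69 Mm = 3.269e+07 m.
Vis-viva: v = √(GM · (2/r − 1/a)).
2/r − 1/a = 2/3.269e+07 − 1/1.087e+08 = 5.19812e-08 m⁻¹.
v = √(3.414e+21 · 5.19812e-08) m/s ≈ 1.332e+07 m/s = 1.332e+04 km/s.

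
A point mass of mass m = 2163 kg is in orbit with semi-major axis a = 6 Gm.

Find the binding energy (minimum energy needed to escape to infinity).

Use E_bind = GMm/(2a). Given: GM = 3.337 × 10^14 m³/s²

Convert to SI: a = 6 Gm = 6e+09 m.
Total orbital energy is E = −GMm/(2a); binding energy is E_bind = −E = GMm/(2a).
E_bind = 3.337e+14 · 2163 / (2 · 6e+09) J ≈ 6.015e+07 J = 60.15 MJ.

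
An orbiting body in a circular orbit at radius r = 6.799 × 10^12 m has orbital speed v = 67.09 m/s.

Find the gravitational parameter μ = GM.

For a circular orbit v² = GM/r, so GM = v² · r.
GM = (67.09)² · 6.799e+12 m³/s² ≈ 3.06e+16 m³/s² = 3.06 × 10^16 m³/s².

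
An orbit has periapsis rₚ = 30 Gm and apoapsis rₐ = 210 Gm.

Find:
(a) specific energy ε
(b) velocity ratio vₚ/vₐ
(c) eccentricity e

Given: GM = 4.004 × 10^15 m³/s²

Convert to SI: rₚ = 30 Gm = 3e+10 m; rₐ = 210 Gm = 2.1e+11 m.
(a) With a = (rₚ + rₐ)/2 = 1.2e+11 m, ε = −GM/(2a) = −4.004e+15/(2 · 1.2e+11) J/kg ≈ -1.668e+04 J/kg
(b) Conservation of angular momentum (rₚvₚ = rₐvₐ) gives vₚ/vₐ = rₐ/rₚ = 2.1e+11/3e+10 ≈ 7
(c) e = (rₐ − rₚ)/(rₐ + rₚ) = (2.1e+11 − 3e+10)/(2.1e+11 + 3e+10) ≈ 0.75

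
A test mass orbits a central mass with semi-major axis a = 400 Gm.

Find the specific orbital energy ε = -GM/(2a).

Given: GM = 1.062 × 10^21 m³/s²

Convert to SI: a = 400 Gm = 4e+11 m.
ε = −GM / (2a).
ε = −1.062e+21 / (2 · 4e+11) J/kg ≈ -1.328e+09 J/kg = -1.327 GJ/kg.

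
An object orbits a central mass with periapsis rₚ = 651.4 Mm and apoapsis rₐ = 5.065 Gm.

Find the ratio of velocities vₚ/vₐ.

Convert to SI: rₚ = 651.4 Mm = 6.514e+08 m; rₐ = 5.065 Gm = 5.065e+09 m.
Conservation of angular momentum gives rₚvₚ = rₐvₐ, so vₚ/vₐ = rₐ/rₚ.
vₚ/vₐ = 5.065e+09 / 6.514e+08 ≈ 7.776.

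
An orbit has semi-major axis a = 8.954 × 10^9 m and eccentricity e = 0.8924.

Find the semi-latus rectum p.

p = a (1 − e²).
p = 8.954e+09 · (1 − (0.8924)²) = 8.954e+09 · 0.203622 ≈ 1.823e+09 m = 1.823 × 10^9 m.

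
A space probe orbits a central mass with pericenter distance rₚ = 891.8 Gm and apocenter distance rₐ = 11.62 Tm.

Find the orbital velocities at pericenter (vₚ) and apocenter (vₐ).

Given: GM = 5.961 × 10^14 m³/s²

Convert to SI: rₚ = 891.8 Gm = 8.918e+11 m; rₐ = 11.62 Tm = 1.162e+13 m.
Use the vis-viva equation v² = GM(2/r − 1/a) with a = (rₚ + rₐ)/2 = (8.918e+11 + 1.162e+13)/2 = 6.2559e+12 m.
vₚ = √(GM · (2/rₚ − 1/a)) = √(5.961e+14 · (2/8.918e+11 − 1/6.2559e+12)) m/s ≈ 35.24 m/s = 35.24 m/s.
vₐ = √(GM · (2/rₐ − 1/a)) = √(5.961e+14 · (2/1.162e+13 − 1/6.2559e+12)) m/s ≈ 2.704 m/s = 2.704 m/s.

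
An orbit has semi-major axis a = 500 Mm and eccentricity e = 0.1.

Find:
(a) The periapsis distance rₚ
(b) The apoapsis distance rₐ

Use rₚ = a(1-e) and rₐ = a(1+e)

Convert to SI: a = 500 Mm = 5e+08 m.
(a) rₚ = a(1 − e) = 5e+08 · (1 − 0.1) = 5e+08 · 0.9 ≈ 4.5e+08 m = 450 Mm.
(b) rₐ = a(1 + e) = 5e+08 · (1 + 0.1) = 5e+08 · 1.1 ≈ 5.5e+08 m = 550 Mm.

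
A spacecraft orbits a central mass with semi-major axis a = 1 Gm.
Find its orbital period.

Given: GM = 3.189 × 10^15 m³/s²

Convert to SI: a = 1 Gm = 1e+09 m.
Kepler's third law: T = 2π √(a³ / GM).
Substituting a = 1e+09 m and GM = 3.189e+15 m³/s²:
T = 2π √((1e+09)³ / 3.189e+15) s
T ≈ 3.518e+06 s = 40.72 days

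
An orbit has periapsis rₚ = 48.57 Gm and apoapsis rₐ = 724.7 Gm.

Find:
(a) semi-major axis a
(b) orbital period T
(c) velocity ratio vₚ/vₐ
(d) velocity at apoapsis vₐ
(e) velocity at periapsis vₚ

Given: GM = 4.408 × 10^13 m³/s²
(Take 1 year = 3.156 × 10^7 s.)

Convert to SI: rₚ = 48.57 Gm = 4.857e+10 m; rₐ = 724.7 Gm = 7.247e+11 m.
(a) a = (rₚ + rₐ)/2 = (4.857e+10 + 7.247e+11)/2 ≈ 3.866e+11 m
(b) With a = (rₚ + rₐ)/2 = 3.86635e+11 m, T = 2π √(a³/GM) = 2π √((3.86635e+11)³/4.408e+13) s ≈ 2.275e+11 s
(c) Conservation of angular momentum (rₚvₚ = rₐvₐ) gives vₚ/vₐ = rₐ/rₚ = 7.247e+11/4.857e+10 ≈ 14.92
(d) With a = (rₚ + rₐ)/2 = 3.86635e+11 m, vₐ = √(GM (2/rₐ − 1/a)) = √(4.408e+13 · (2/7.247e+11 − 1/3.86635e+11)) m/s ≈ 2.764 m/s
(e) With a = (rₚ + rₐ)/2 = 3.86635e+11 m, vₚ = √(GM (2/rₚ − 1/a)) = √(4.408e+13 · (2/4.857e+10 − 1/3.86635e+11)) m/s ≈ 41.24 m/s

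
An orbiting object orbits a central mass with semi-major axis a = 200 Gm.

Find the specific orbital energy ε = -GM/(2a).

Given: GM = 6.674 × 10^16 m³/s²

Convert to SI: a = 200 Gm = 2e+11 m.
ε = −GM / (2a).
ε = −6.674e+16 / (2 · 2e+11) J/kg ≈ -1.668e+05 J/kg = -166.8 kJ/kg.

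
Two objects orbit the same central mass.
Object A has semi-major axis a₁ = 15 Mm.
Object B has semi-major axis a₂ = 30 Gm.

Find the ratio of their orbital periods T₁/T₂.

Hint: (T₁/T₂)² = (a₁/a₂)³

Convert to SI: a₁ = 15 Mm = 1.5e+07 m; a₂ = 30 Gm = 3e+10 m.
From Kepler's third law, (T₁/T₂)² = (a₁/a₂)³, so T₁/T₂ = (a₁/a₂)^(3/2).
a₁/a₂ = 1.5e+07 / 3e+10 = 0.0005.
T₁/T₂ = (0.0005)^(3/2) ≈ 1.118e-05.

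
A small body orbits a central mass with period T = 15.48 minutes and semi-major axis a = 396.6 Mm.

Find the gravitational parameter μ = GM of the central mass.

Convert to SI: T = 15.48 minutes = 928.8 s; a = 396.6 Mm = 3.966e+08 m.
GM = 4π² · a³ / T².
GM = 4π² · (3.966e+08)³ / (928.8)² m³/s² ≈ 2.855e+21 m³/s² = 2.855 × 10^21 m³/s².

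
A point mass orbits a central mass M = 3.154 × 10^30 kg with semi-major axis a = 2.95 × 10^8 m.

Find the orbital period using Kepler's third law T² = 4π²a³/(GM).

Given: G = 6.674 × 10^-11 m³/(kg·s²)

GM = G · M = 6.674e-11 · 3.154e+30 = 2.10498e+20 m³/s².
Kepler's third law: T = 2π √(a³ / GM).
Substituting a = 2.95e+08 m and GM = 2.10498e+20 m³/s²:
T = 2π √((2.95e+08)³ / 2.10498e+20) s
T ≈ 2194 s = 36.57 minutes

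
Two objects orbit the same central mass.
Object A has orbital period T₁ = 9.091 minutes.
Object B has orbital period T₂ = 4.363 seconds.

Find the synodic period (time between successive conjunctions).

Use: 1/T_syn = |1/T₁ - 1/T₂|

Convert to SI: T₁ = 9.091 minutes = 545.46 s.
T_syn = |T₁ · T₂ / (T₁ − T₂)|.
T_syn = |545.46 · 4.363 / (545.46 − 4.363)| s ≈ 4.398 s = 4.398 seconds.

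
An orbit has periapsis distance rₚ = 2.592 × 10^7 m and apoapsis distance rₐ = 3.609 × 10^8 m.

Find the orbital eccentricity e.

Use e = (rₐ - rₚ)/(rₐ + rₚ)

e = (rₐ − rₚ) / (rₐ + rₚ).
e = (3.609e+08 − 2.592e+07) / (3.609e+08 + 2.592e+07) = 3.3498e+08 / 3.8682e+08 ≈ 0.866.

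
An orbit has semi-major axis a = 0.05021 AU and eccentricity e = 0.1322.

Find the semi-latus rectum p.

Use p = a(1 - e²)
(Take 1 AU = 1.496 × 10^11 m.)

Convert to SI: a = 0.05021 AU = 7.51142e+09 m.
p = a (1 − e²).
p = 7.51142e+09 · (1 − (0.1322)²) = 7.51142e+09 · 0.982523 ≈ 7.38e+09 m = 0.04933 AU.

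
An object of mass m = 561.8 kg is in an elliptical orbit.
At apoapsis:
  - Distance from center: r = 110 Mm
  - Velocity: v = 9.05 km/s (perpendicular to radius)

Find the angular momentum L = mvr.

Convert to SI: r = 110 Mm = 1.1e+08 m; v = 9.05 km/s = 9050 m/s.
Since v is perpendicular to r, L = m · v · r.
L = 561.8 · 9050 · 1.1e+08 kg·m²/s ≈ 5.593e+14 kg·m²/s.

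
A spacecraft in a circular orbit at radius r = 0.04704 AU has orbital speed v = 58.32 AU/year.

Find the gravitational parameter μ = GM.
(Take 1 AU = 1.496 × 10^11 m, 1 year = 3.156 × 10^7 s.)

Convert to SI: r = 0.04704 AU = 7.03718e+09 m; v = 58.32 AU/year = 276447 m/s.
For a circular orbit v² = GM/r, so GM = v² · r.
GM = (276447)² · 7.03718e+09 m³/s² ≈ 5.378e+20 m³/s² = 5.378 × 10^20 m³/s².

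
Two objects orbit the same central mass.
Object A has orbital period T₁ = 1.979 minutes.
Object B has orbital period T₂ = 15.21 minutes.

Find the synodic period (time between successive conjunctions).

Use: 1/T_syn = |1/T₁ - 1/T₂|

Convert to SI: T₁ = 1.979 minutes = 118.74 s; T₂ = 15.21 minutes = 912.6 s.
T_syn = |T₁ · T₂ / (T₁ − T₂)|.
T_syn = |118.74 · 912.6 / (118.74 − 912.6)| s ≈ 136.5 s = 2.275 minutes.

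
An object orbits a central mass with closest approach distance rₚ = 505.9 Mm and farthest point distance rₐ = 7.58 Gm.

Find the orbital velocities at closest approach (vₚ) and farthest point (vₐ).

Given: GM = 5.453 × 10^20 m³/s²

Convert to SI: rₚ = 505.9 Mm = 5.059e+08 m; rₐ = 7.58 Gm = 7.58e+09 m.
Use the vis-viva equation v² = GM(2/r − 1/a) with a = (rₚ + rₐ)/2 = (5.059e+08 + 7.58e+09)/2 = 4.04295e+09 m.
vₚ = √(GM · (2/rₚ − 1/a)) = √(5.453e+20 · (2/5.059e+08 − 1/4.04295e+09)) m/s ≈ 1.422e+06 m/s = 1422 km/s.
vₐ = √(GM · (2/rₐ − 1/a)) = √(5.453e+20 · (2/7.58e+09 − 1/4.04295e+09)) m/s ≈ 9.488e+04 m/s = 94.88 km/s.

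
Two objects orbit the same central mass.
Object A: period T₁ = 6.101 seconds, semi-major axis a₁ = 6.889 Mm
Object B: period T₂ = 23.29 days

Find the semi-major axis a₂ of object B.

Convert to SI: a₁ = 6.889 Mm = 6.889e+06 m; T₂ = 23.29 days = 2.01226e+06 s.
Kepler's third law: (T₁/T₂)² = (a₁/a₂)³ ⇒ a₂ = a₁ · (T₂/T₁)^(2/3).
T₂/T₁ = 2.01226e+06 / 6.101 = 329824.
a₂ = 6.889e+06 · (329824)^(2/3) m ≈ 3.289e+10 m = 32.89 Gm.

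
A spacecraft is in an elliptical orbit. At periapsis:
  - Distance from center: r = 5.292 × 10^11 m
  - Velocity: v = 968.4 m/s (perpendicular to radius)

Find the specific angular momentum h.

With v perpendicular to r, h = r · v.
h = 5.292e+11 · 968.4 m²/s ≈ 5.125e+14 m²/s.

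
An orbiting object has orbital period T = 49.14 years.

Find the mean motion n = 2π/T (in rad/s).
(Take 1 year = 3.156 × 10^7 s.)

Convert to SI: T = 49.14 years = 1.55086e+09 s.
n = 2π / T.
n = 2π / 1.55086e+09 s ≈ 4.051e-09 rad/s.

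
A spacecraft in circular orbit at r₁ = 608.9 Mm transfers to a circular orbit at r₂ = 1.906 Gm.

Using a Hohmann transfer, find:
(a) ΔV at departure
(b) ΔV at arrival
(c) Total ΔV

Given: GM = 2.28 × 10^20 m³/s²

Convert to SI: r₁ = 608.9 Mm = 6.089e+08 m; r₂ = 1.906 Gm = 1.906e+09 m.
Transfer semi-major axis: a_t = (r₁ + r₂)/2 = (6.089e+08 + 1.906e+09)/2 = 1.25745e+09 m.
Circular speeds: v₁ = √(GM/r₁) = 611920 m/s, v₂ = √(GM/r₂) = 345864 m/s.
Transfer speeds (vis-viva v² = GM(2/r − 1/a_t)): v₁ᵗ = 753374 m/s, v₂ᵗ = 240676 m/s.
(a) ΔV₁ = |v₁ᵗ − v₁| ≈ 1.415e+05 m/s = 141.5 km/s.
(b) ΔV₂ = |v₂ − v₂ᵗ| ≈ 1.052e+05 m/s = 105.2 km/s.
(c) ΔV_total = ΔV₁ + ΔV₂ ≈ 2.466e+05 m/s = 246.6 km/s.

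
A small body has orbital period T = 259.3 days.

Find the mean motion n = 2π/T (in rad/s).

Convert to SI: T = 259.3 days = 2.24035e+07 s.
n = 2π / T.
n = 2π / 2.24035e+07 s ≈ 2.805e-07 rad/s.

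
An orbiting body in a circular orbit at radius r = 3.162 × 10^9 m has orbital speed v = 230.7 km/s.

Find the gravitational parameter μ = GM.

Convert to SI: v = 230.7 km/s = 230700 m/s.
For a circular orbit v² = GM/r, so GM = v² · r.
GM = (230700)² · 3.162e+09 m³/s² ≈ 1.683e+20 m³/s² = 1.683 × 10^20 m³/s².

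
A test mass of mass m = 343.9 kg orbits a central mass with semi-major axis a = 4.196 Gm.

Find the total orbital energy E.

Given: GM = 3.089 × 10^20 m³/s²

Convert to SI: a = 4.196 Gm = 4.196e+09 m.
E = −GMm / (2a).
E = −3.089e+20 · 343.9 / (2 · 4.196e+09) J ≈ -1.266e+13 J = -12.66 TJ.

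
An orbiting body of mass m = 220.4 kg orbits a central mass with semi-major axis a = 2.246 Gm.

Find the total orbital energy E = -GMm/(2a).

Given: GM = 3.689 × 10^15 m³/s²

Convert to SI: a = 2.246 Gm = 2.246e+09 m.
E = −GMm / (2a).
E = −3.689e+15 · 220.4 / (2 · 2.246e+09) J ≈ -1.81e+08 J = -181 MJ.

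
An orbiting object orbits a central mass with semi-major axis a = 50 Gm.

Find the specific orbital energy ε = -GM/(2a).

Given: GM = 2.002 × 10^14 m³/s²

Convert to SI: a = 50 Gm = 5e+10 m.
ε = −GM / (2a).
ε = −2.002e+14 / (2 · 5e+10) J/kg ≈ -2002 J/kg = -2.002 kJ/kg.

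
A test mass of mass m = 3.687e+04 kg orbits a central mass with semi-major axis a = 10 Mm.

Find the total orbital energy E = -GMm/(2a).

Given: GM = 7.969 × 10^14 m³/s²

Convert to SI: a = 10 Mm = 1e+07 m.
E = −GMm / (2a).
E = −7.969e+14 · 3.687e+04 / (2 · 1e+07) J ≈ -1.469e+12 J = -1.469 TJ.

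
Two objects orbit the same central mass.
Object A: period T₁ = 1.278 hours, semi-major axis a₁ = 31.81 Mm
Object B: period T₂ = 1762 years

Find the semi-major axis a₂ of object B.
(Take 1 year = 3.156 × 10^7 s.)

Convert to SI: T₁ = 1.278 hours = 4600.8 s; a₁ = 31.81 Mm = 3.181e+07 m; T₂ = 1762 years = 5.56087e+10 s.
Kepler's third law: (T₁/T₂)² = (a₁/a₂)³ ⇒ a₂ = a₁ · (T₂/T₁)^(2/3).
T₂/T₁ = 5.56087e+10 / 4600.8 = 1.20868e+07.
a₂ = 3.181e+07 · (1.20868e+07)^(2/3) m ≈ 1.675e+12 m = 1.675 Tm.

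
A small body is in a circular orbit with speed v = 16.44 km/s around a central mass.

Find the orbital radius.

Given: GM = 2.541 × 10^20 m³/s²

Convert to SI: v = 16.44 km/s = 16440 m/s.
For a circular orbit, v² = GM / r, so r = GM / v².
r = 2.541e+20 / (16440)² m ≈ 9.402e+11 m = 940.2 Gm.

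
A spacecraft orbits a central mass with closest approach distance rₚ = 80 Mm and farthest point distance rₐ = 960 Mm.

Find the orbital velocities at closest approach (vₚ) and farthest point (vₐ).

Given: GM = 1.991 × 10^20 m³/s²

Convert to SI: rₚ = 80 Mm = 8e+07 m; rₐ = 960 Mm = 9.6e+08 m.
Use the vis-viva equation v² = GM(2/r − 1/a) with a = (rₚ + rₐ)/2 = (8e+07 + 9.6e+08)/2 = 5.2e+08 m.
vₚ = √(GM · (2/rₚ − 1/a)) = √(1.991e+20 · (2/8e+07 − 1/5.2e+08)) m/s ≈ 2.144e+06 m/s = 2144 km/s.
vₐ = √(GM · (2/rₐ − 1/a)) = √(1.991e+20 · (2/9.6e+08 − 1/5.2e+08)) m/s ≈ 1.786e+05 m/s = 178.6 km/s.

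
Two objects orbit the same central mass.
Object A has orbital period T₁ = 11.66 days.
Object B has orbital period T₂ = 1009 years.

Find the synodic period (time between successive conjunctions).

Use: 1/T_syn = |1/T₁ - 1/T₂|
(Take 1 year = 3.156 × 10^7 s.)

Convert to SI: T₁ = 11.66 days = 1.00742e+06 s; T₂ = 1009 years = 3.1844e+10 s.
T_syn = |T₁ · T₂ / (T₁ − T₂)|.
T_syn = |1.00742e+06 · 3.1844e+10 / (1.00742e+06 − 3.1844e+10)| s ≈ 1.007e+06 s = 11.66 days.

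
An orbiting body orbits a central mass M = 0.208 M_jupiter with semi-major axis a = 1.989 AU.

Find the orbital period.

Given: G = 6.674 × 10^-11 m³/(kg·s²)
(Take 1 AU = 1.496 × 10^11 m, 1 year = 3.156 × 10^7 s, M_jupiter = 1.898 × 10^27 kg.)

Convert to SI: a = 1.989 AU = 2.97554e+11 m; M = 0.208 M_jupiter = 3.94784e+26 kg.
GM = G · M = 6.674e-11 · 3.94784e+26 = 2.63479e+16 m³/s².
Kepler's third law: T = 2π √(a³ / GM).
Substituting a = 2.97554e+11 m and GM = 2.63479e+16 m³/s²:
T = 2π √((2.97554e+11)³ / 2.63479e+16) s
T ≈ 6.283e+09 s = 199.1 years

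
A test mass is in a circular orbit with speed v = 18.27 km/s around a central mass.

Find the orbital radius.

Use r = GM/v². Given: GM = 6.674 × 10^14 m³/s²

Convert to SI: v = 18.27 km/s = 18270 m/s.
For a circular orbit, v² = GM / r, so r = GM / v².
r = 6.674e+14 / (18270)² m ≈ 1.999e+06 m = 1.999 Mm.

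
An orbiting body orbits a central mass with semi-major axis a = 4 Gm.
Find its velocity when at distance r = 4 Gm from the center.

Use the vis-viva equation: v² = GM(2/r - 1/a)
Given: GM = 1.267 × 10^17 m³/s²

Convert to SI: a = 4 Gm = 4e+09 m; r = 4 Gm = 4e+09 m.
Vis-viva: v = √(GM · (2/r − 1/a)).
2/r − 1/a = 2/4e+09 − 1/4e+09 = 2.5e-10 m⁻¹.
v = √(1.267e+17 · 2.5e-10) m/s ≈ 5628 m/s = 5.628 km/s.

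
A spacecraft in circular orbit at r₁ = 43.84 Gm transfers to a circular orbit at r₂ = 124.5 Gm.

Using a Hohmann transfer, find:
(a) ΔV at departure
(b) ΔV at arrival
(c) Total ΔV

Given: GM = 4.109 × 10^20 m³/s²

Convert to SI: r₁ = 43.84 Gm = 4.384e+10 m; r₂ = 124.5 Gm = 1.245e+11 m.
Transfer semi-major axis: a_t = (r₁ + r₂)/2 = (4.384e+10 + 1.245e+11)/2 = 8.417e+10 m.
Circular speeds: v₁ = √(GM/r₁) = 96812.8 m/s, v₂ = √(GM/r₂) = 57449.1 m/s.
Transfer speeds (vis-viva v² = GM(2/r − 1/a_t)): v₁ᵗ = 117744 m/s, v₂ᵗ = 41461 m/s.
(a) ΔV₁ = |v₁ᵗ − v₁| ≈ 2.093e+04 m/s = 20.93 km/s.
(b) ΔV₂ = |v₂ − v₂ᵗ| ≈ 1.599e+04 m/s = 15.99 km/s.
(c) ΔV_total = ΔV₁ + ΔV₂ ≈ 3.692e+04 m/s = 36.92 km/s.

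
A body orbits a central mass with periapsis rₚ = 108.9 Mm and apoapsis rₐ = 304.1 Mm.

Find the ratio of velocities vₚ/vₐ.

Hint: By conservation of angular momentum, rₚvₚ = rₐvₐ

Convert to SI: rₚ = 108.9 Mm = 1.089e+08 m; rₐ = 304.1 Mm = 3.041e+08 m.
Conservation of angular momentum gives rₚvₚ = rₐvₐ, so vₚ/vₐ = rₐ/rₚ.
vₚ/vₐ = 3.041e+08 / 1.089e+08 ≈ 2.792.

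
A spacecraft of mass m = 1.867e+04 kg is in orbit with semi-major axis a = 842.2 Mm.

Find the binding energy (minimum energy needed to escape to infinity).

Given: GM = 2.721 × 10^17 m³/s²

Convert to SI: a = 842.2 Mm = 8.422e+08 m.
Total orbital energy is E = −GMm/(2a); binding energy is E_bind = −E = GMm/(2a).
E_bind = 2.721e+17 · 1.867e+04 / (2 · 8.422e+08) J ≈ 3.016e+12 J = 3.016 TJ.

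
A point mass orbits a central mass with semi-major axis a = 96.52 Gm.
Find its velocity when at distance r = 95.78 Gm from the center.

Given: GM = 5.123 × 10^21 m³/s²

Convert to SI: a = 96.52 Gm = 9.652e+10 m; r = 95.78 Gm = 9.578e+10 m.
Vis-viva: v = √(GM · (2/r − 1/a)).
2/r − 1/a = 2/9.578e+10 − 1/9.652e+10 = 1.05206e-11 m⁻¹.
v = √(5.123e+21 · 1.05206e-11) m/s ≈ 2.322e+05 m/s = 232.2 km/s.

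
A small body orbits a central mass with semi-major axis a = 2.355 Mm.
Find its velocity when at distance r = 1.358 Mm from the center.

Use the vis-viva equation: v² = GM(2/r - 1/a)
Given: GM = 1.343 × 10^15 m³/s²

Convert to SI: a = 2.355 Mm = 2.355e+06 m; r = 1.358 Mm = 1.358e+06 m.
Vis-viva: v = √(GM · (2/r − 1/a)).
2/r − 1/a = 2/1.358e+06 − 1/2.355e+06 = 1.04813e-06 m⁻¹.
v = √(1.343e+15 · 1.04813e-06) m/s ≈ 3.752e+04 m/s = 37.52 km/s.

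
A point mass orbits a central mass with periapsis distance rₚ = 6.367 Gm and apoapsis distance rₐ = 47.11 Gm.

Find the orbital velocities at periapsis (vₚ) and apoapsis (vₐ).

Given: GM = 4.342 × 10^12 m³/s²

Convert to SI: rₚ = 6.367 Gm = 6.367e+09 m; rₐ = 47.11 Gm = 4.711e+10 m.
Use the vis-viva equation v² = GM(2/r − 1/a) with a = (rₚ + rₐ)/2 = (6.367e+09 + 4.711e+10)/2 = 2.67385e+10 m.
vₚ = √(GM · (2/rₚ − 1/a)) = √(4.342e+12 · (2/6.367e+09 − 1/2.67385e+10)) m/s ≈ 34.66 m/s = 34.66 m/s.
vₐ = √(GM · (2/rₐ − 1/a)) = √(4.342e+12 · (2/4.711e+10 − 1/2.67385e+10)) m/s ≈ 4.685 m/s = 4.685 m/s.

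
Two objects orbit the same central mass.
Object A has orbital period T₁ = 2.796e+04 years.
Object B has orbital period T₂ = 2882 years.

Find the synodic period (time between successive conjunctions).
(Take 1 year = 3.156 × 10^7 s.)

Convert to SI: T₁ = 2.796e+04 years = 8.82418e+11 s; T₂ = 2882 years = 9.09559e+10 s.
T_syn = |T₁ · T₂ / (T₁ − T₂)|.
T_syn = |8.82418e+11 · 9.09559e+10 / (8.82418e+11 − 9.09559e+10)| s ≈ 1.014e+11 s = 3213 years.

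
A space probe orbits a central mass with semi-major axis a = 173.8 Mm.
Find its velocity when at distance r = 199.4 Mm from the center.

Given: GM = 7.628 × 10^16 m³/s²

Convert to SI: a = 173.8 Mm = 1.738e+08 m; r = 199.4 Mm = 1.994e+08 m.
Vis-viva: v = √(GM · (2/r − 1/a)).
2/r − 1/a = 2/1.994e+08 − 1/1.738e+08 = 4.27635e-09 m⁻¹.
v = √(7.628e+16 · 4.27635e-09) m/s ≈ 1.806e+04 m/s = 18.06 km/s.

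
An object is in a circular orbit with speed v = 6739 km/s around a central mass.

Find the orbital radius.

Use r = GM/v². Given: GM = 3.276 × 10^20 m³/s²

Convert to SI: v = 6739 km/s = 6.739e+06 m/s.
For a circular orbit, v² = GM / r, so r = GM / v².
r = 3.276e+20 / (6.739e+06)² m ≈ 7.214e+06 m = 7.214 × 10^6 m.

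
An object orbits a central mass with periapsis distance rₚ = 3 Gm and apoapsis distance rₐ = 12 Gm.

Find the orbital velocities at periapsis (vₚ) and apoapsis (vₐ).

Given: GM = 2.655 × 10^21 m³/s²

Convert to SI: rₚ = 3 Gm = 3e+09 m; rₐ = 12 Gm = 1.2e+10 m.
Use the vis-viva equation v² = GM(2/r − 1/a) with a = (rₚ + rₐ)/2 = (3e+09 + 1.2e+10)/2 = 7.5e+09 m.
vₚ = √(GM · (2/rₚ − 1/a)) = √(2.655e+21 · (2/3e+09 − 1/7.5e+09)) m/s ≈ 1.19e+06 m/s = 1190 km/s.
vₐ = √(GM · (2/rₐ − 1/a)) = √(2.655e+21 · (2/1.2e+10 − 1/7.5e+09)) m/s ≈ 2.975e+05 m/s = 297.5 km/s.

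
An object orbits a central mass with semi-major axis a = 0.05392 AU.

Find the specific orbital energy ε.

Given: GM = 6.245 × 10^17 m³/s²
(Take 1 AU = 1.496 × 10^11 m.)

Convert to SI: a = 0.05392 AU = 8.06643e+09 m.
ε = −GM / (2a).
ε = −6.245e+17 / (2 · 8.06643e+09) J/kg ≈ -3.871e+07 J/kg = -38.71 MJ/kg.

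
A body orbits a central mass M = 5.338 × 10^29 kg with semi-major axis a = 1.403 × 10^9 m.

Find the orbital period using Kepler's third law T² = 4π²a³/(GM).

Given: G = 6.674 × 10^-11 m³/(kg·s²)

GM = G · M = 6.674e-11 · 5.338e+29 = 3.56258e+19 m³/s².
Kepler's third law: T = 2π √(a³ / GM).
Substituting a = 1.403e+09 m and GM = 3.56258e+19 m³/s²:
T = 2π √((1.403e+09)³ / 3.56258e+19) s
T ≈ 5.532e+04 s = 15.37 hours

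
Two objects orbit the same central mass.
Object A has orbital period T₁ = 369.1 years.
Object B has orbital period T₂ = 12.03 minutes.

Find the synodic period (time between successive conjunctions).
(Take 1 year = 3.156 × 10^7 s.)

Convert to SI: T₁ = 369.1 years = 1.16488e+10 s; T₂ = 12.03 minutes = 721.8 s.
T_syn = |T₁ · T₂ / (T₁ − T₂)|.
T_syn = |1.16488e+10 · 721.8 / (1.16488e+10 − 721.8)| s ≈ 721.8 s = 12.03 minutes.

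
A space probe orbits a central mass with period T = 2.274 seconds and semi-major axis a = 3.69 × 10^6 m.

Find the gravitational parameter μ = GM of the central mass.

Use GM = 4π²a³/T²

GM = 4π² · a³ / T².
GM = 4π² · (3.69e+06)³ / (2.274)² m³/s² ≈ 3.836e+20 m³/s² = 3.836 × 10^20 m³/s².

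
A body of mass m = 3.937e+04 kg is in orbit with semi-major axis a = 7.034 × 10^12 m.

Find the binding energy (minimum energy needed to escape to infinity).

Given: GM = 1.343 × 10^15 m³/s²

Total orbital energy is E = −GMm/(2a); binding energy is E_bind = −E = GMm/(2a).
E_bind = 1.343e+15 · 3.937e+04 / (2 · 7.034e+12) J ≈ 3.758e+06 J = 3.758 MJ.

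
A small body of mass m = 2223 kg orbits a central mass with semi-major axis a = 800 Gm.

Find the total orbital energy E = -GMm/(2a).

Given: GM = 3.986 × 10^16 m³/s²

Convert to SI: a = 800 Gm = 8e+11 m.
E = −GMm / (2a).
E = −3.986e+16 · 2223 / (2 · 8e+11) J ≈ -5.538e+07 J = -55.38 MJ.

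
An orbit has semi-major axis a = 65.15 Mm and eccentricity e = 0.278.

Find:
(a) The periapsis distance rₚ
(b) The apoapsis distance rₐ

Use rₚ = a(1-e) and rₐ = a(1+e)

Convert to SI: a = 65.15 Mm = 6.515e+07 m.
(a) rₚ = a(1 − e) = 6.515e+07 · (1 − 0.278) = 6.515e+07 · 0.722 ≈ 4.704e+07 m = 47.04 Mm.
(b) rₐ = a(1 + e) = 6.515e+07 · (1 + 0.278) = 6.515e+07 · 1.278 ≈ 8.326e+07 m = 83.26 Mm.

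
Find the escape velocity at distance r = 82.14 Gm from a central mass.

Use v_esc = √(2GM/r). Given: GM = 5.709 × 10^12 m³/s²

Convert to SI: r = 82.14 Gm = 8.214e+10 m.
Escape velocity comes from setting total energy to zero: ½v² − GM/r = 0 ⇒ v_esc = √(2GM / r).
v_esc = √(2 · 5.709e+12 / 8.214e+10) m/s ≈ 11.79 m/s = 11.79 m/s.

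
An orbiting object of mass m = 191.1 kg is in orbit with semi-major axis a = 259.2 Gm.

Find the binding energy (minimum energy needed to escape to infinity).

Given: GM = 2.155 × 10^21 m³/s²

Convert to SI: a = 259.2 Gm = 2.592e+11 m.
Total orbital energy is E = −GMm/(2a); binding energy is E_bind = −E = GMm/(2a).
E_bind = 2.155e+21 · 191.1 / (2 · 2.592e+11) J ≈ 7.944e+11 J = 794.4 GJ.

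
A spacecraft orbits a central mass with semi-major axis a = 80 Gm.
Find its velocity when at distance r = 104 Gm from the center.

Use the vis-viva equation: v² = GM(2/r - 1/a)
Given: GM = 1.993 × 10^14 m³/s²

Convert to SI: a = 80 Gm = 8e+10 m; r = 104 Gm = 1.04e+11 m.
Vis-viva: v = √(GM · (2/r − 1/a)).
2/r − 1/a = 2/1.04e+11 − 1/8e+10 = 6.73077e-12 m⁻¹.
v = √(1.993e+14 · 6.73077e-12) m/s ≈ 36.63 m/s = 36.63 m/s.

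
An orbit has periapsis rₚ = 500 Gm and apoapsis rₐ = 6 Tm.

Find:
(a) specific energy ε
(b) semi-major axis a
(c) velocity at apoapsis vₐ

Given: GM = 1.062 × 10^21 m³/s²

Convert to SI: rₚ = 500 Gm = 5e+11 m; rₐ = 6 Tm = 6e+12 m.
(a) With a = (rₚ + rₐ)/2 = 3.25e+12 m, ε = −GM/(2a) = −1.062e+21/(2 · 3.25e+12) J/kg ≈ -1.634e+08 J/kg
(b) a = (rₚ + rₐ)/2 = (5e+11 + 6e+12)/2 ≈ 3.25e+12 m
(c) With a = (rₚ + rₐ)/2 = 3.25e+12 m, vₐ = √(GM (2/rₐ − 1/a)) = √(1.062e+21 · (2/6e+12 − 1/3.25e+12)) m/s ≈ 5218 m/s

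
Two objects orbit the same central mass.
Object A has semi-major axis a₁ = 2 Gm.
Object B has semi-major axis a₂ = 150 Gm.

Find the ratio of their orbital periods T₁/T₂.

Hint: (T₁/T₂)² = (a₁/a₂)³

Convert to SI: a₁ = 2 Gm = 2e+09 m; a₂ = 150 Gm = 1.5e+11 m.
From Kepler's third law, (T₁/T₂)² = (a₁/a₂)³, so T₁/T₂ = (a₁/a₂)^(3/2).
a₁/a₂ = 2e+09 / 1.5e+11 = 0.0133333.
T₁/T₂ = (0.0133333)^(3/2) ≈ 0.00154.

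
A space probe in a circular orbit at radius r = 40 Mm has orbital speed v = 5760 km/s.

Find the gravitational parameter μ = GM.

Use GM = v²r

Convert to SI: r = 40 Mm = 4e+07 m; v = 5760 km/s = 5.76e+06 m/s.
For a circular orbit v² = GM/r, so GM = v² · r.
GM = (5.76e+06)² · 4e+07 m³/s² ≈ 1.327e+21 m³/s² = 1.327 × 10^21 m³/s².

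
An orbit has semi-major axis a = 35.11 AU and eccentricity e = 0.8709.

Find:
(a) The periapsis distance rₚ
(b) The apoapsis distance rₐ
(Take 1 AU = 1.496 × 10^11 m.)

Convert to SI: a = 35.11 AU = 5.25246e+12 m.
(a) rₚ = a(1 − e) = 5.25246e+12 · (1 − 0.8709) = 5.25246e+12 · 0.1291 ≈ 6.781e+11 m = 4.533 AU.
(b) rₐ = a(1 + e) = 5.25246e+12 · (1 + 0.8709) = 5.25246e+12 · 1.8709 ≈ 9.827e+12 m = 65.69 AU.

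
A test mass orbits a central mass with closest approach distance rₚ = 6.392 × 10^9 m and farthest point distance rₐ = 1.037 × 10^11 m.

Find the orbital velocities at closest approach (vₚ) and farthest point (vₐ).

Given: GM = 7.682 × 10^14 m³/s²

Use the vis-viva equation v² = GM(2/r − 1/a) with a = (rₚ + rₐ)/2 = (6.392e+09 + 1.037e+11)/2 = 5.5046e+10 m.
vₚ = √(GM · (2/rₚ − 1/a)) = √(7.682e+14 · (2/6.392e+09 − 1/5.5046e+10)) m/s ≈ 475.8 m/s = 475.8 m/s.
vₐ = √(GM · (2/rₐ − 1/a)) = √(7.682e+14 · (2/1.037e+11 − 1/5.5046e+10)) m/s ≈ 29.33 m/s = 29.33 m/s.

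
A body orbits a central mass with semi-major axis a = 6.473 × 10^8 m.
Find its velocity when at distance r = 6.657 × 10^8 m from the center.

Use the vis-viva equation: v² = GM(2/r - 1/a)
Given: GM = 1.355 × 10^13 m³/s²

Vis-viva: v = √(GM · (2/r − 1/a)).
2/r − 1/a = 2/6.657e+08 − 1/6.473e+08 = 1.45948e-09 m⁻¹.
v = √(1.355e+13 · 1.45948e-09) m/s ≈ 140.6 m/s = 140.6 m/s.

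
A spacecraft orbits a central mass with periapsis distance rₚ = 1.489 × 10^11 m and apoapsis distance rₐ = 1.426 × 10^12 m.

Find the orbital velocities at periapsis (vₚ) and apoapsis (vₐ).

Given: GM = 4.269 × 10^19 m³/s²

Use the vis-viva equation v² = GM(2/r − 1/a) with a = (rₚ + rₐ)/2 = (1.489e+11 + 1.426e+12)/2 = 7.8745e+11 m.
vₚ = √(GM · (2/rₚ − 1/a)) = √(4.269e+19 · (2/1.489e+11 − 1/7.8745e+11)) m/s ≈ 2.279e+04 m/s = 22.79 km/s.
vₐ = √(GM · (2/rₐ − 1/a)) = √(4.269e+19 · (2/1.426e+12 − 1/7.8745e+11)) m/s ≈ 2379 m/s = 2.379 km/s.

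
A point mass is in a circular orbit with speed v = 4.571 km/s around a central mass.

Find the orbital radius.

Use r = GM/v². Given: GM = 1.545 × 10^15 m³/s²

Convert to SI: v = 4.571 km/s = 4571 m/s.
For a circular orbit, v² = GM / r, so r = GM / v².
r = 1.545e+15 / (4571)² m ≈ 7.394e+07 m = 7.394 × 10^7 m.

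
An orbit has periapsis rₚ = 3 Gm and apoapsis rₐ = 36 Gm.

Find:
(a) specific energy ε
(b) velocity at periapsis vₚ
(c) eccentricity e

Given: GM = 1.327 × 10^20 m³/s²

Convert to SI: rₚ = 3 Gm = 3e+09 m; rₐ = 36 Gm = 3.6e+10 m.
(a) With a = (rₚ + rₐ)/2 = 1.95e+10 m, ε = −GM/(2a) = −1.327e+20/(2 · 1.95e+10) J/kg ≈ -3.403e+09 J/kg
(b) With a = (rₚ + rₐ)/2 = 1.95e+10 m, vₚ = √(GM (2/rₚ − 1/a)) = √(1.327e+20 · (2/3e+09 − 1/1.95e+10)) m/s ≈ 2.858e+05 m/s
(c) e = (rₐ − rₚ)/(rₐ + rₚ) = (3.6e+10 − 3e+09)/(3.6e+10 + 3e+09) ≈ 0.8462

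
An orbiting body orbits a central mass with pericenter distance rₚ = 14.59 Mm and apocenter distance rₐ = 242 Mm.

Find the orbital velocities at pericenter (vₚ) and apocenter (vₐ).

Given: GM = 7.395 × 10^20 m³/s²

Convert to SI: rₚ = 14.59 Mm = 1.459e+07 m; rₐ = 242 Mm = 2.42e+08 m.
Use the vis-viva equation v² = GM(2/r − 1/a) with a = (rₚ + rₐ)/2 = (1.459e+07 + 2.42e+08)/2 = 1.28295e+08 m.
vₚ = √(GM · (2/rₚ − 1/a)) = √(7.395e+20 · (2/1.459e+07 − 1/1.28295e+08)) m/s ≈ 9.778e+06 m/s = 9778 km/s.
vₐ = √(GM · (2/rₐ − 1/a)) = √(7.395e+20 · (2/2.42e+08 − 1/1.28295e+08)) m/s ≈ 5.895e+05 m/s = 589.5 km/s.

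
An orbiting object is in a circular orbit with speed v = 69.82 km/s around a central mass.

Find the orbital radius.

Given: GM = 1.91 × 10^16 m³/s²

Convert to SI: v = 69.82 km/s = 69820 m/s.
For a circular orbit, v² = GM / r, so r = GM / v².
r = 1.91e+16 / (69820)² m ≈ 3.918e+06 m = 3.918 Mm.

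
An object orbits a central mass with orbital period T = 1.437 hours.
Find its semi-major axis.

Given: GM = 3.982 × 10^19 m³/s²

Convert to SI: T = 1.437 hours = 5173.2 s.
Invert Kepler's third law: a = (GM · T² / (4π²))^(1/3).
Substituting T = 5173.2 s and GM = 3.982e+19 m³/s²:
a = (3.982e+19 · (5173.2)² / (4π²))^(1/3) m
a ≈ 3e+08 m = 300 Mm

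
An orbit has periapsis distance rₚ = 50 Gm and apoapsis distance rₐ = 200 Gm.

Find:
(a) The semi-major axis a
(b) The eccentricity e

Convert to SI: rₚ = 50 Gm = 5e+10 m; rₐ = 200 Gm = 2e+11 m.
(a) a = (rₚ + rₐ) / 2 = (5e+10 + 2e+11) / 2 ≈ 1.25e+11 m = 125 Gm.
(b) e = (rₐ − rₚ) / (rₐ + rₚ) = (2e+11 − 5e+10) / (2e+11 + 5e+10) ≈ 0.6.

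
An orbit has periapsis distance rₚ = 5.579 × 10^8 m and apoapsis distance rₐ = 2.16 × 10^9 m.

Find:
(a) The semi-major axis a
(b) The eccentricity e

(a) a = (rₚ + rₐ) / 2 = (5.579e+08 + 2.16e+09) / 2 ≈ 1.359e+09 m = 1.359 × 10^9 m.
(b) e = (rₐ − rₚ) / (rₐ + rₚ) = (2.16e+09 − 5.579e+08) / (2.16e+09 + 5.579e+08) ≈ 0.5895.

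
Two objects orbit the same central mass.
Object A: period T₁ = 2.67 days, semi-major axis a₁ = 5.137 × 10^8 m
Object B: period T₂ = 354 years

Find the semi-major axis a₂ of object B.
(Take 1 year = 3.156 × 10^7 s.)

Convert to SI: T₁ = 2.67 days = 230688 s; T₂ = 354 years = 1.11722e+10 s.
Kepler's third law: (T₁/T₂)² = (a₁/a₂)³ ⇒ a₂ = a₁ · (T₂/T₁)^(2/3).
T₂/T₁ = 1.11722e+10 / 230688 = 48430.1.
a₂ = 5.137e+08 · (48430.1)^(2/3) m ≈ 6.825e+11 m = 6.825 × 10^11 m.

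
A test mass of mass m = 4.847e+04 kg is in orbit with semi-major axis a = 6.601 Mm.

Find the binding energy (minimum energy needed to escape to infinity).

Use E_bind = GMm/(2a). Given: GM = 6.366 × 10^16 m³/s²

Convert to SI: a = 6.601 Mm = 6.601e+06 m.
Total orbital energy is E = −GMm/(2a); binding energy is E_bind = −E = GMm/(2a).
E_bind = 6.366e+16 · 4.847e+04 / (2 · 6.601e+06) J ≈ 2.337e+14 J = 233.7 TJ.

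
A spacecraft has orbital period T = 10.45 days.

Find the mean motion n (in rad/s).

Convert to SI: T = 10.45 days = 902880 s.
n = 2π / T.
n = 2π / 902880 s ≈ 6.959e-06 rad/s.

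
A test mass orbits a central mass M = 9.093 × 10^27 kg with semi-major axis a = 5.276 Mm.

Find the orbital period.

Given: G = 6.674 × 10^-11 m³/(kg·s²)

Convert to SI: a = 5.276 Mm = 5.276e+06 m.
GM = G · M = 6.674e-11 · 9.093e+27 = 6.06867e+17 m³/s².
Kepler's third law: T = 2π √(a³ / GM).
Substituting a = 5.276e+06 m and GM = 6.06867e+17 m³/s²:
T = 2π √((5.276e+06)³ / 6.06867e+17) s
T ≈ 97.74 s = 1.629 minutes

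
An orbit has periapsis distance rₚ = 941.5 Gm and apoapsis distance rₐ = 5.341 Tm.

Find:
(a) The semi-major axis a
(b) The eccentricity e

Convert to SI: rₚ = 941.5 Gm = 9.415e+11 m; rₐ = 5.341 Tm = 5.341e+12 m.
(a) a = (rₚ + rₐ) / 2 = (9.415e+11 + 5.341e+12) / 2 ≈ 3.141e+12 m = 3.141 Tm.
(b) e = (rₐ − rₚ) / (rₐ + rₚ) = (5.341e+12 − 9.415e+11) / (5.341e+12 + 9.415e+11) ≈ 0.7003.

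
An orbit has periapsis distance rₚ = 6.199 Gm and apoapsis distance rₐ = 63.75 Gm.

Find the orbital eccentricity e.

Convert to SI: rₚ = 6.199 Gm = 6.199e+09 m; rₐ = 63.75 Gm = 6.375e+10 m.
e = (rₐ − rₚ) / (rₐ + rₚ).
e = (6.375e+10 − 6.199e+09) / (6.375e+10 + 6.199e+09) = 5.7551e+10 / 6.9949e+10 ≈ 0.8228.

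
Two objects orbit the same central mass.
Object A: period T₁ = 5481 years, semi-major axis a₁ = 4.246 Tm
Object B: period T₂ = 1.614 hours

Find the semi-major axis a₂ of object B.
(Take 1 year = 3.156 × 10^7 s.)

Convert to SI: T₁ = 5481 years = 1.7298e+11 s; a₁ = 4.246 Tm = 4.246e+12 m; T₂ = 1.614 hours = 5810.4 s.
Kepler's third law: (T₁/T₂)² = (a₁/a₂)³ ⇒ a₂ = a₁ · (T₂/T₁)^(2/3).
T₂/T₁ = 5810.4 / 1.7298e+11 = 3.35899e-08.
a₂ = 4.246e+12 · (3.35899e-08)^(2/3) m ≈ 4.42e+07 m = 44.2 Mm.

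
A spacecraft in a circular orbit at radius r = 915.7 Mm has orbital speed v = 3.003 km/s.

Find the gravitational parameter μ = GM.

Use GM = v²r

Convert to SI: r = 915.7 Mm = 9.157e+08 m; v = 3.003 km/s = 3003 m/s.
For a circular orbit v² = GM/r, so GM = v² · r.
GM = (3003)² · 9.157e+08 m³/s² ≈ 8.258e+15 m³/s² = 8.258 × 10^15 m³/s².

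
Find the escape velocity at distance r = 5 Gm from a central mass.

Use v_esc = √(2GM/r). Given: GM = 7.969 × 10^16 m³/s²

Convert to SI: r = 5 Gm = 5e+09 m.
Escape velocity comes from setting total energy to zero: ½v² − GM/r = 0 ⇒ v_esc = √(2GM / r).
v_esc = √(2 · 7.969e+16 / 5e+09) m/s ≈ 5646 m/s = 5.646 km/s.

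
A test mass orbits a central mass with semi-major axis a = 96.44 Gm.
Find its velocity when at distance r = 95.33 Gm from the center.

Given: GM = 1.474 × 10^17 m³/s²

Convert to SI: a = 96.44 Gm = 9.644e+10 m; r = 95.33 Gm = 9.533e+10 m.
Vis-viva: v = √(GM · (2/r − 1/a)).
2/r − 1/a = 2/9.533e+10 − 1/9.644e+10 = 1.06106e-11 m⁻¹.
v = √(1.474e+17 · 1.06106e-11) m/s ≈ 1251 m/s = 1.251 km/s.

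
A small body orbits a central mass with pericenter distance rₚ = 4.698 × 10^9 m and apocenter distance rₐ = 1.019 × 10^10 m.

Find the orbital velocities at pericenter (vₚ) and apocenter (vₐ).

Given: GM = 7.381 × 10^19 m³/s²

Use the vis-viva equation v² = GM(2/r − 1/a) with a = (rₚ + rₐ)/2 = (4.698e+09 + 1.019e+10)/2 = 7.444e+09 m.
vₚ = √(GM · (2/rₚ − 1/a)) = √(7.381e+19 · (2/4.698e+09 − 1/7.444e+09)) m/s ≈ 1.467e+05 m/s = 146.7 km/s.
vₐ = √(GM · (2/rₐ − 1/a)) = √(7.381e+19 · (2/1.019e+10 − 1/7.444e+09)) m/s ≈ 6.761e+04 m/s = 67.61 km/s.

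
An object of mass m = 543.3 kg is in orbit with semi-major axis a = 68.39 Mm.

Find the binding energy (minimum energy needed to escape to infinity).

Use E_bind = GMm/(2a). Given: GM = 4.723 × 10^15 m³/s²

Convert to SI: a = 68.39 Mm = 6.839e+07 m.
Total orbital energy is E = −GMm/(2a); binding energy is E_bind = −E = GMm/(2a).
E_bind = 4.723e+15 · 543.3 / (2 · 6.839e+07) J ≈ 1.876e+10 J = 18.76 GJ.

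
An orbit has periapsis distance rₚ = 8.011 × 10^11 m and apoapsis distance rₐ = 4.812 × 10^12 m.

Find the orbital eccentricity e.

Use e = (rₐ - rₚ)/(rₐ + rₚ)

e = (rₐ − rₚ) / (rₐ + rₚ).
e = (4.812e+12 − 8.011e+11) / (4.812e+12 + 8.011e+11) = 4.0109e+12 / 5.6131e+12 ≈ 0.7146.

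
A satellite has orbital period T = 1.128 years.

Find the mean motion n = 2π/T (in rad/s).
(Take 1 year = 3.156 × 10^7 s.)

Convert to SI: T = 1.128 years = 3.55997e+07 s.
n = 2π / T.
n = 2π / 3.55997e+07 s ≈ 1.765e-07 rad/s.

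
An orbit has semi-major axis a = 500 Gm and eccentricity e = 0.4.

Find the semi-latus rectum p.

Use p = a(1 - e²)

Convert to SI: a = 500 Gm = 5e+11 m.
p = a (1 − e²).
p = 5e+11 · (1 − (0.4)²) = 5e+11 · 0.84 ≈ 4.2e+11 m = 420 Gm.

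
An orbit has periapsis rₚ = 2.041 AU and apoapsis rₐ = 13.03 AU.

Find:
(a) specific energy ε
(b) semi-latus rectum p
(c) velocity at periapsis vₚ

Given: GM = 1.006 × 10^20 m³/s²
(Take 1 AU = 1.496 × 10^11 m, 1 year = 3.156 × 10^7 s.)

Convert to SI: rₚ = 2.041 AU = 3.05334e+11 m; rₐ = 13.03 AU = 1.94929e+12 m.
(a) With a = (rₚ + rₐ)/2 = 1.12731e+12 m, ε = −GM/(2a) = −1.006e+20/(2 · 1.12731e+12) J/kg ≈ -4.462e+07 J/kg
(b) From a = (rₚ + rₐ)/2 = 1.12731e+12 m and e = (rₐ − rₚ)/(rₐ + rₚ) = 0.729149, p = a(1 − e²) = 1.12731e+12 · (1 − (0.729149)²) ≈ 5.28e+11 m
(c) With a = (rₚ + rₐ)/2 = 1.12731e+12 m, vₚ = √(GM (2/rₚ − 1/a)) = √(1.006e+20 · (2/3.05334e+11 − 1/1.12731e+12)) m/s ≈ 2.387e+04 m/s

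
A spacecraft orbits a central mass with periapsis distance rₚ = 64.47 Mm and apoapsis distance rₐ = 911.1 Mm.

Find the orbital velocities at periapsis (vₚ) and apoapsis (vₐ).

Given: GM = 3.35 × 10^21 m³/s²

Convert to SI: rₚ = 64.47 Mm = 6.447e+07 m; rₐ = 911.1 Mm = 9.111e+08 m.
Use the vis-viva equation v² = GM(2/r − 1/a) with a = (rₚ + rₐ)/2 = (6.447e+07 + 9.111e+08)/2 = 4.87785e+08 m.
vₚ = √(GM · (2/rₚ − 1/a)) = √(3.35e+21 · (2/6.447e+07 − 1/4.87785e+08)) m/s ≈ 9.852e+06 m/s = 9852 km/s.
vₐ = √(GM · (2/rₐ − 1/a)) = √(3.35e+21 · (2/9.111e+08 − 1/4.87785e+08)) m/s ≈ 6.971e+05 m/s = 697.1 km/s.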